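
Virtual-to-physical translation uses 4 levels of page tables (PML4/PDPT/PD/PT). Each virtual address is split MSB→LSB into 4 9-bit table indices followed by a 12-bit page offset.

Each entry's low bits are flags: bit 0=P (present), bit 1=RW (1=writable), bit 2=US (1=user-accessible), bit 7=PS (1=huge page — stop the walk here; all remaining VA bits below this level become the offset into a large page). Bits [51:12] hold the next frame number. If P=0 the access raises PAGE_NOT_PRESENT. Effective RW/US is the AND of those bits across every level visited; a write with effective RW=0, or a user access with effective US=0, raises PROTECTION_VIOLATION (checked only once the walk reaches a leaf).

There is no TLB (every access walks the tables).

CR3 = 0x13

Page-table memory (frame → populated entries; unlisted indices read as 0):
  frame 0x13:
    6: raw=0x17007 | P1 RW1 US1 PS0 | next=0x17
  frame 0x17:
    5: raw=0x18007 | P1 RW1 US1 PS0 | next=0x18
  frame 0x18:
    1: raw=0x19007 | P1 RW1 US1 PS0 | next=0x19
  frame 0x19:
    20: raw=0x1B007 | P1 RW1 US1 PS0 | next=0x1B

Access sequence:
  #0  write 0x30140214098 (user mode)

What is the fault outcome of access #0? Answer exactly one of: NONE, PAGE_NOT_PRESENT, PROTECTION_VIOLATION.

Trace:
#0 VA=0x30140214098 (w,user):
  [0] read 0x13 idx=6: raw=0x17007 flags P=1 W=1 U=1 S=0
  [1] read 0x17 idx=5: raw=0x18007 flags P=1 W=1 U=1 S=0
  [2] read 0x18 idx=1: raw=0x19007 flags P=1 W=1 U=1 S=0
  [3] read 0x19 idx=20: raw=0x1B007 flags P=1 W=1 U=1 S=0
  → PA=0x1B098  (4 entries read)

Access #0 fault: NONE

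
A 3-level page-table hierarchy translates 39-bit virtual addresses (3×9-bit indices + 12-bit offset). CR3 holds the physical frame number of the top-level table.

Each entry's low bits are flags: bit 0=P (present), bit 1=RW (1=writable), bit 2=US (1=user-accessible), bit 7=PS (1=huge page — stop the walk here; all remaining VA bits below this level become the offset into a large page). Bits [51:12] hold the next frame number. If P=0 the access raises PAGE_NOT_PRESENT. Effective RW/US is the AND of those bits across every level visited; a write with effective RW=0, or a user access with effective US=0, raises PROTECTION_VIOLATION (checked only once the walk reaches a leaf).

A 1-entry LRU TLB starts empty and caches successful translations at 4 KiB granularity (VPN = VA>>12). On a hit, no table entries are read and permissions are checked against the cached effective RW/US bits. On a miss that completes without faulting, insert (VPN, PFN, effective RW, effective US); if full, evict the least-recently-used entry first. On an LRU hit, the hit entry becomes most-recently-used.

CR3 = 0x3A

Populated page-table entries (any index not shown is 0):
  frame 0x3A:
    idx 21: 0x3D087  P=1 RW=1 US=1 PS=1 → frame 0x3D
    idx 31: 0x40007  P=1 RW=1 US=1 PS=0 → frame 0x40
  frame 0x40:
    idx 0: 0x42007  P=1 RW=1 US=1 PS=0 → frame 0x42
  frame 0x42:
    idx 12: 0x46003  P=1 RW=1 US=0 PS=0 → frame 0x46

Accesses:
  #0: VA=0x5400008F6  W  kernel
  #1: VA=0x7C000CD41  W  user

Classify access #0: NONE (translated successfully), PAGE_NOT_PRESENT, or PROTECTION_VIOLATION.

Walk each access:
#0 VA=0x5400008F6 (w,kernel):
  [0] read 0x3A idx=21: raw=0x3D087 flags P=1 W=1 U=1 S=1
  → PA=0x3D8F6 (huge @L0)  (1 entries read)
#1 VA=0x7C000CD41 (w,user):
  [0] read 0x3A idx=31: raw=0x40007 flags P=1 W=1 U=1 S=0
  [1] read 0x40 idx=0: raw=0x42007 flags P=1 W=1 U=1 S=0
  [2] read 0x42 idx=12: raw=0x46003 flags P=1 W=1 U=0 S=0
  → PROTECTION_VIOLATION  (3 entries read)

Access #0 fault: NONE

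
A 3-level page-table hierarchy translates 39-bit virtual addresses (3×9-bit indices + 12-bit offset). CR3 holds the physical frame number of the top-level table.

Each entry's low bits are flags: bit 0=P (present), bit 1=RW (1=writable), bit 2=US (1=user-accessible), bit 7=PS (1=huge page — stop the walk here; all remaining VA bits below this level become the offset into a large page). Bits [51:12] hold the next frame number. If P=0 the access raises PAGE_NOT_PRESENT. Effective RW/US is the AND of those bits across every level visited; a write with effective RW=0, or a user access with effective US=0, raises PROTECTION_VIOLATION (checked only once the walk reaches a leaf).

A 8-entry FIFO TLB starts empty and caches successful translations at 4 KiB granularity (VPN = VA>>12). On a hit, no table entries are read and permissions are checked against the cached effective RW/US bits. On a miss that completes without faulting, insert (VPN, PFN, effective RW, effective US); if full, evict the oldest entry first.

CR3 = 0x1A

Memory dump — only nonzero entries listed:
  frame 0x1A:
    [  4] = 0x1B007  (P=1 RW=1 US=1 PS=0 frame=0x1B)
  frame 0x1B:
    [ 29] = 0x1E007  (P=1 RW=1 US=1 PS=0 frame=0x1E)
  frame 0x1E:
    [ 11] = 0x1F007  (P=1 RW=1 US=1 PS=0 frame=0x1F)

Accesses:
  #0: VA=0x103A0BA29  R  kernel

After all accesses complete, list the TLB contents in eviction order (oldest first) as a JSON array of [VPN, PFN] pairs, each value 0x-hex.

Trace:
#0 VA=0x103A0BA29 (r,kernel):
  L0: frame=0x1A idx=4 entry=0x1B007 [P=1 RW=1 US=1 PS=0]
  L1: frame=0x1B idx=29 entry=0x1E007 [P=1 RW=1 US=1 PS=0]
  L2: frame=0x1E idx=11 entry=0x1F007 [P=1 RW=1 US=1 PS=0]
  → PA=0x1FA29  (3 entries read)

TLB: [["0x103A0B", "0x1F"]]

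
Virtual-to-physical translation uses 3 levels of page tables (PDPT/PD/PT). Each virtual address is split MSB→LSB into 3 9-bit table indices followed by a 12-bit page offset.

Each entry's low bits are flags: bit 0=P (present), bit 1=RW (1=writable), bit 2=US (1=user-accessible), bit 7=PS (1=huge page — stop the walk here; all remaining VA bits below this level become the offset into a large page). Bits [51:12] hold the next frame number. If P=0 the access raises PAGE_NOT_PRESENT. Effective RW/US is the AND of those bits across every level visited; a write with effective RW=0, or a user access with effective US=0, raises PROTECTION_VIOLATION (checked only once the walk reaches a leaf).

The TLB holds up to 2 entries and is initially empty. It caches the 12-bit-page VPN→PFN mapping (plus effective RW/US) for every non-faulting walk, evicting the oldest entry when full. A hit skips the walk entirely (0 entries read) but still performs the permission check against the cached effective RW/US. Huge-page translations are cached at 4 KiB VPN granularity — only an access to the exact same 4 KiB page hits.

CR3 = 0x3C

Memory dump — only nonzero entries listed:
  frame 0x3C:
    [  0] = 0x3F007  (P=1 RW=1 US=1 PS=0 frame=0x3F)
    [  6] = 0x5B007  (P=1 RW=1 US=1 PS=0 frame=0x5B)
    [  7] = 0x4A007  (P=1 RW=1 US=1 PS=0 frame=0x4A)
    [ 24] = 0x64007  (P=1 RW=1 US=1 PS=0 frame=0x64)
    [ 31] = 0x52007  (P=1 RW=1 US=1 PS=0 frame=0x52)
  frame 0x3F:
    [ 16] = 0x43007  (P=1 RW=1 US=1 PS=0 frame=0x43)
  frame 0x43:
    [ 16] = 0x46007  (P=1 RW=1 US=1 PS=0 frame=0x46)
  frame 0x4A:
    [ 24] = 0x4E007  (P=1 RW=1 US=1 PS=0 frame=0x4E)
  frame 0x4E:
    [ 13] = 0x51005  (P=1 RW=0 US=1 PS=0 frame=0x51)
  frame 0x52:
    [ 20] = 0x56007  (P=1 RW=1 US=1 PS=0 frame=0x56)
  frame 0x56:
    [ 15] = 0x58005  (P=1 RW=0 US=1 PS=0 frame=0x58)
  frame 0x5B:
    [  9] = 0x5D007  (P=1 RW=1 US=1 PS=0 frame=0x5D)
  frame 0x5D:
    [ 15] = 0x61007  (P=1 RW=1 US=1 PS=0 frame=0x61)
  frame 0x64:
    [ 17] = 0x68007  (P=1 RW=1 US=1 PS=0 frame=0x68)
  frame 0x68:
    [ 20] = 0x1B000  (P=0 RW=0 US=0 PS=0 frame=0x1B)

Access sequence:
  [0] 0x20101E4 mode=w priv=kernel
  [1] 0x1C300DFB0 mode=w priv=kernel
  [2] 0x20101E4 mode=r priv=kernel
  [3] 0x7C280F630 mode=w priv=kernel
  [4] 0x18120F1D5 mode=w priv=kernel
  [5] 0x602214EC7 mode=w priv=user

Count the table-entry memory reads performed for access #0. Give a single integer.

Trace:
#0 VA=0x20101E4 (w,kernel):
  [0] read 0x3C idx=0: raw=0x3F007 flags P=1 W=1 U=1 S=0
  [1] read 0x3F idx=16: raw=0x43007 flags P=1 W=1 U=1 S=0
  [2] read 0x43 idx=16: raw=0x46007 flags P=1 W=1 U=1 S=0
  ⇒ phys 0x461E4  [3 reads]
#1 VA=0x1C300DFB0 (w,kernel):
  [0] read 0x3C idx=7: raw=0x4A007 flags P=1 W=1 U=1 S=0
  [1] read 0x4A idx=24: raw=0x4E007 flags P=1 W=1 U=1 S=0
  [2] read 0x4E idx=13: raw=0x51005 flags P=1 W=0 U=1 S=0
  ✗ PROTECTION_VIOLATION  [3 reads]
#2 VA=0x20101E4 (r,kernel):
  TLB hit vpn=0x2010 → PA=0x461E4
#3 VA=0x7C280F630 (w,kernel):
  [0] read 0x3C idx=31: raw=0x52007 flags P=1 W=1 U=1 S=0
  [1] read 0x52 idx=20: raw=0x56007 flags P=1 W=1 U=1 S=0
  [2] read 0x56 idx=15: raw=0x58005 flags P=1 W=0 U=1 S=0
  ✗ PROTECTION_VIOLATION  [3 reads]
#4 VA=0x18120F1D5 (w,kernel):
  [0] read 0x3C idx=6: raw=0x5B007 flags P=1 W=1 U=1 S=0
  [1] read 0x5B idx=9: raw=0x5D007 flags P=1 W=1 U=1 S=0
  [2] read 0x5D idx=15: raw=0x61007 flags P=1 W=1 U=1 S=0
  ⇒ phys 0x611D5  [3 reads]
#5 VA=0x602214EC7 (w,user):
  [0] read 0x3C idx=24: raw=0x64007 flags P=1 W=1 U=1 S=0
  [1] read 0x64 idx=17: raw=0x68007 flags P=1 W=1 U=1 S=0
  [2] read 0x68 idx=20: raw=0x1B000 flags P=0 W=0 U=0 S=0
  ✗ PAGE_NOT_PRESENT  [3 reads]

Entries read for #0: 3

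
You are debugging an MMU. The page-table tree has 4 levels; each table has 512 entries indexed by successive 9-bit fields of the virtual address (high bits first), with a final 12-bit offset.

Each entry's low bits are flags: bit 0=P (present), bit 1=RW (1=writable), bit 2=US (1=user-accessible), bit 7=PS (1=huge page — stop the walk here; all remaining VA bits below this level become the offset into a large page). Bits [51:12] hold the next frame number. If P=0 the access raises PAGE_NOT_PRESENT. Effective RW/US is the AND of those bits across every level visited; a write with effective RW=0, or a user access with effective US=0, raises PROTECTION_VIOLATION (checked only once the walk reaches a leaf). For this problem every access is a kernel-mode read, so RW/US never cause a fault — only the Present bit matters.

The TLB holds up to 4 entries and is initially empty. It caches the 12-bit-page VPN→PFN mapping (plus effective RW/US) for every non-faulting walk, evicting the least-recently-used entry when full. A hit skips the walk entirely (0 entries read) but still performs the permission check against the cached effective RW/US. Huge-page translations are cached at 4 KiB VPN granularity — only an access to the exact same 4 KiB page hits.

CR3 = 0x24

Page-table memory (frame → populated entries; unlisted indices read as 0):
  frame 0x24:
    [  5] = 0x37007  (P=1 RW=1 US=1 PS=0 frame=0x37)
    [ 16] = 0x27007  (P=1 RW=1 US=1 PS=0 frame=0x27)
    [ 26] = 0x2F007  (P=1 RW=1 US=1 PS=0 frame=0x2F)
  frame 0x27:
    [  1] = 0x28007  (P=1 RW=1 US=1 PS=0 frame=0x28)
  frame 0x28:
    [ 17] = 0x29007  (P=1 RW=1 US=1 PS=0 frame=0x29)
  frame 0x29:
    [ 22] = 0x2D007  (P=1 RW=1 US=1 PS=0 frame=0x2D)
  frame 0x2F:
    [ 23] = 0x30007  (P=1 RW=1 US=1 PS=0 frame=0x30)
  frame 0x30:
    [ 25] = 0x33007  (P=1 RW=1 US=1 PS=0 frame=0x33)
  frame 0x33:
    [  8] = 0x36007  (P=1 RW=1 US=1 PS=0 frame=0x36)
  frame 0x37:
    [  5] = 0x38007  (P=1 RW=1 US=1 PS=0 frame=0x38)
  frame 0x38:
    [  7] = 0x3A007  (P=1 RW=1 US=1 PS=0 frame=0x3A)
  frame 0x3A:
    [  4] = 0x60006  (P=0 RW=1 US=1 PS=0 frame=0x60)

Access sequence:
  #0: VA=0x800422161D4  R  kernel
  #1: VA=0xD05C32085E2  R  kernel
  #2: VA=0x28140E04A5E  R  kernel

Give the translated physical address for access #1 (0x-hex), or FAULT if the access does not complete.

Trace:
#0 VA=0x800422161D4 (r,kernel):
  L0 @0x24[16] → 0x27007  P=1,RW=1,US=1,PS=0
  L1 @0x27[1] → 0x28007  P=1,RW=1,US=1,PS=0
  L2 @0x28[17] → 0x29007  P=1,RW=1,US=1,PS=0
  L3 @0x29[22] → 0x2D007  P=1,RW=1,US=1,PS=0
  ✓ 0x2D1D4  — 4 lookups
#1 VA=0xD05C32085E2 (r,kernel):
  L0 @0x24[26] → 0x2F007  P=1,RW=1,US=1,PS=0
  L1 @0x2F[23] → 0x30007  P=1,RW=1,US=1,PS=0
  L2 @0x30[25] → 0x33007  P=1,RW=1,US=1,PS=0
  L3 @0x33[8] → 0x36007  P=1,RW=1,US=1,PS=0
  ✓ 0x365E2  — 4 lookups
#2 VA=0x28140E04A5E (r,kernel):
  L0 @0x24[5] → 0x37007  P=1,RW=1,US=1,PS=0
  L1 @0x37[5] → 0x38007  P=1,RW=1,US=1,PS=0
  L2 @0x38[7] → 0x3A007  P=1,RW=1,US=1,PS=0
  L3 @0x3A[4] → 0x60006  P=0,RW=1,US=1,PS=0
  ✗ PAGE_NOT_PRESENT  [4 reads]

Access #1 PA: 0x365E2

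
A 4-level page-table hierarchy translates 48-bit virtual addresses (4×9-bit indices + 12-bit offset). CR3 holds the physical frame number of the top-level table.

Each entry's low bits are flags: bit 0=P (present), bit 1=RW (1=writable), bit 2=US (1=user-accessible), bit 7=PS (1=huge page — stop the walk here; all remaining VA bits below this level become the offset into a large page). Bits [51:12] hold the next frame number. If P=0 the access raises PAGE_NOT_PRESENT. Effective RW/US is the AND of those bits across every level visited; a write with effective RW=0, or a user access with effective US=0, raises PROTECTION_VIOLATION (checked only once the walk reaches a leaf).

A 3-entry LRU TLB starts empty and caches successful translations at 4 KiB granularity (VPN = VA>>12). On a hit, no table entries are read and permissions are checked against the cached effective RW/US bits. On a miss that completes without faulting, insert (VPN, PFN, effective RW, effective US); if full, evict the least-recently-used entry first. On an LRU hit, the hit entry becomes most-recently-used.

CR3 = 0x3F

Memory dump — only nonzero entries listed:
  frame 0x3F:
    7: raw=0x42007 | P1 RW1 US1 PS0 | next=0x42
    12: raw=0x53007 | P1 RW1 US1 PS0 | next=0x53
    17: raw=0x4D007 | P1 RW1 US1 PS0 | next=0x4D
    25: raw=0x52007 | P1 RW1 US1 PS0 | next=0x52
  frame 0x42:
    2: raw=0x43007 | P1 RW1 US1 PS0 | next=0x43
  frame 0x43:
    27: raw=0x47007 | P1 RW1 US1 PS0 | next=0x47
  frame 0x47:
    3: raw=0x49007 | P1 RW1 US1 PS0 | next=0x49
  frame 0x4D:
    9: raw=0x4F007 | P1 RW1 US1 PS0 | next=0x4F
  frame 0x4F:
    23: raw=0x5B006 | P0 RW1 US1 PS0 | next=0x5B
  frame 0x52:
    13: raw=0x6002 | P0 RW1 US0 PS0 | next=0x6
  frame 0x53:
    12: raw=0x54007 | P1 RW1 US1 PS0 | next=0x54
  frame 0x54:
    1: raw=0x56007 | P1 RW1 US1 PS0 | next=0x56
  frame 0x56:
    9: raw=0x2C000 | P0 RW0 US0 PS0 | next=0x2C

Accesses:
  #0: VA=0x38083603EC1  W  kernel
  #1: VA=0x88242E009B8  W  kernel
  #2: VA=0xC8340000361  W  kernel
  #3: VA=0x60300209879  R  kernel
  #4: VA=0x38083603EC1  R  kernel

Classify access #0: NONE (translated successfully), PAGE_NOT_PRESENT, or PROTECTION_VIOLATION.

Trace:
#0 VA=0x38083603EC1 (w,kernel):
  L0: frame=0x3F idx=7 entry=0x42007 [P=1 RW=1 US=1 PS=0]
  L1: frame=0x42 idx=2 entry=0x43007 [P=1 RW=1 US=1 PS=0]
  L2: frame=0x43 idx=27 entry=0x47007 [P=1 RW=1 US=1 PS=0]
  L3: frame=0x47 idx=3 entry=0x49007 [P=1 RW=1 US=1 PS=0]
  ⇒ phys 0x49EC1  [4 reads]
#1 VA=0x88242E009B8 (w,kernel):
  L0: frame=0x3F idx=17 entry=0x4D007 [P=1 RW=1 US=1 PS=0]
  L1: frame=0x4D idx=9 entry=0x4F007 [P=1 RW=1 US=1 PS=0]
  L2: frame=0x4F idx=23 entry=0x5B006 [P=0 RW=1 US=1 PS=0]
  → PAGE_NOT_PRESENT  (3 entries read)
#2 VA=0xC8340000361 (w,kernel):
  L0: frame=0x3F idx=25 entry=0x52007 [P=1 RW=1 US=1 PS=0]
  L1: frame=0x52 idx=13 entry=0x6002 [P=0 RW=1 US=0 PS=0]
  → PAGE_NOT_PRESENT  (2 entries read)
#3 VA=0x60300209879 (r,kernel):
  L0: frame=0x3F idx=12 entry=0x53007 [P=1 RW=1 US=1 PS=0]
  L1: frame=0x53 idx=12 entry=0x54007 [P=1 RW=1 US=1 PS=0]
  L2: frame=0x54 idx=1 entry=0x56007 [P=1 RW=1 US=1 PS=0]
  L3: frame=0x56 idx=9 entry=0x2C000 [P=0 RW=0 US=0 PS=0]
  → PAGE_NOT_PRESENT  (4 entries read)
#4 VA=0x38083603EC1 (r,kernel):
  TLB hit vpn=0x38083603 → PA=0x49EC1

Access #0 fault: NONE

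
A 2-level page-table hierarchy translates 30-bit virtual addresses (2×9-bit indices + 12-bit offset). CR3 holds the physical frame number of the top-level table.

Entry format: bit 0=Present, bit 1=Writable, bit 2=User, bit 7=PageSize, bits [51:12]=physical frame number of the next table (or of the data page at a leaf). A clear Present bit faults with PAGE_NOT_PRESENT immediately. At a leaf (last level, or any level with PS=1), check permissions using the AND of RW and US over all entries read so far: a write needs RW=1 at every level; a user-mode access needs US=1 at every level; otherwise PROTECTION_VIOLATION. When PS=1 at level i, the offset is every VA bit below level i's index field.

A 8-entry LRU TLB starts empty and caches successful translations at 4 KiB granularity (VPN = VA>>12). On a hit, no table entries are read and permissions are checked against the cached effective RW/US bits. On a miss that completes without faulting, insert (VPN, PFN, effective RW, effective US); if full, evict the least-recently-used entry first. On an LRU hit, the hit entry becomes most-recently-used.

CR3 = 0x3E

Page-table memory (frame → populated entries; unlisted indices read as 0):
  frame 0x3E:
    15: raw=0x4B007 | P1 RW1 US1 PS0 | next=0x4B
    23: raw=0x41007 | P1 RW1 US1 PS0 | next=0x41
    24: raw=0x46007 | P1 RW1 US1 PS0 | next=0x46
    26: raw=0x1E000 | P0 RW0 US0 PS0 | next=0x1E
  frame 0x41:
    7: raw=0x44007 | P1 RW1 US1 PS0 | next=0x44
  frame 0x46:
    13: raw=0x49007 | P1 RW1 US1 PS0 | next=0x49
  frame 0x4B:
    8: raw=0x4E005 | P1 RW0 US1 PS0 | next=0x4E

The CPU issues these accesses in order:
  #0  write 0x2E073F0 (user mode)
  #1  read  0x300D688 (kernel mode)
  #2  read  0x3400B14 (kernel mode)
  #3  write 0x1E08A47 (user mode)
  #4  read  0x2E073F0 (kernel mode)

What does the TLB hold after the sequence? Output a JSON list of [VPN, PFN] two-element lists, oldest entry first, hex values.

Trace:
#0 VA=0x2E073F0 (w,user):
  L0 @0x3E[23] → 0x41007  P=1,RW=1,US=1,PS=0
  L1 @0x41[7] → 0x44007  P=1,RW=1,US=1,PS=0
  ⇒ phys 0x443F0  [2 reads]
#1 VA=0x300D688 (r,kernel):
  L0 @0x3E[24] → 0x46007  P=1,RW=1,US=1,PS=0
  L1 @0x46[13] → 0x49007  P=1,RW=1,US=1,PS=0
  ⇒ phys 0x49688  [2 reads]
#2 VA=0x3400B14 (r,kernel):
  L0 @0x3E[26] → 0x1E000  P=0,RW=0,US=0,PS=0
  ✗ PAGE_NOT_PRESENT  [1 reads]
#3 VA=0x1E08A47 (w,user):
  L0 @0x3E[15] → 0x4B007  P=1,RW=1,US=1,PS=0
  L1 @0x4B[8] → 0x4E005  P=1,RW=0,US=1,PS=0
  ✗ PROTECTION_VIOLATION  [2 reads]
#4 VA=0x2E073F0 (r,kernel):
  TLB hit vpn=0x2E07 → PA=0x443F0

TLB: [["0x300D", "0x49"], ["0x2E07", "0x44"]]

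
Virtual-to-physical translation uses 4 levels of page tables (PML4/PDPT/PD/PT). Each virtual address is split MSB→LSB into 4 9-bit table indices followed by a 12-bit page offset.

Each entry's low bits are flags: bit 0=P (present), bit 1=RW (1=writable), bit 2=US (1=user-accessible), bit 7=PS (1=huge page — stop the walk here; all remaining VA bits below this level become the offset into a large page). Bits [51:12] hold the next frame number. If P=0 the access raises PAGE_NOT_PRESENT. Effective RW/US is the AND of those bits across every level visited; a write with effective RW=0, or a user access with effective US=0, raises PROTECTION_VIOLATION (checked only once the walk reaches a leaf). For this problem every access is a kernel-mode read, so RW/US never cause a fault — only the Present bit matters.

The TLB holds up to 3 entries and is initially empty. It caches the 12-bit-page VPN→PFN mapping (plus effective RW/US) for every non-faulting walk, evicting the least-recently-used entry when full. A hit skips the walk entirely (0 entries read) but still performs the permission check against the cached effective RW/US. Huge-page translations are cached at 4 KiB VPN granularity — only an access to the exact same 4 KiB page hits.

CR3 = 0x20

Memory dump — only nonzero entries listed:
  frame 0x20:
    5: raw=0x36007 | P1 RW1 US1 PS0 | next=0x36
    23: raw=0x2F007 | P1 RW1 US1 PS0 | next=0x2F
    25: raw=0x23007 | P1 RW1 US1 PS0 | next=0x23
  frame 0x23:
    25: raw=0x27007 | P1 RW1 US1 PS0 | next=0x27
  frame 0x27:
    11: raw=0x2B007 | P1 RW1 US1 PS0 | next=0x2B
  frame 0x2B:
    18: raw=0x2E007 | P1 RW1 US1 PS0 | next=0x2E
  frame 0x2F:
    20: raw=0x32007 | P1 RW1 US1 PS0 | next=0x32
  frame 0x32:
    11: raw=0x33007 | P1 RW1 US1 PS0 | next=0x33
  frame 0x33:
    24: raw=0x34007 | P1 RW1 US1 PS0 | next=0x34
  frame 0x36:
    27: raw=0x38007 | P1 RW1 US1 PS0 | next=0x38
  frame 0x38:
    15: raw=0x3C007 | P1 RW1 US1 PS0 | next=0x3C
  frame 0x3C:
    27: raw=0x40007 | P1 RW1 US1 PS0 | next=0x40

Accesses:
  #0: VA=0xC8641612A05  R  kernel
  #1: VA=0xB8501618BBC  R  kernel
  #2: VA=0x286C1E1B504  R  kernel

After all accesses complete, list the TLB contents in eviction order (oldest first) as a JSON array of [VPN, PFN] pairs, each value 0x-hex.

Per-access translation:
#0 VA=0xC8641612A05 (r,kernel):
  L0: frame=0x20 idx=25 entry=0x23007 [P=1 RW=1 US=1 PS=0]
  L1: frame=0x23 idx=25 entry=0x27007 [P=1 RW=1 US=1 PS=0]
  L2: frame=0x27 idx=11 entry=0x2B007 [P=1 RW=1 US=1 PS=0]
  L3: frame=0x2B idx=18 entry=0x2E007 [P=1 RW=1 US=1 PS=0]
  → PA=0x2EA05  (4 entries read)
#1 VA=0xB8501618BBC (r,kernel):
  L0: frame=0x20 idx=23 entry=0x2F007 [P=1 RW=1 US=1 PS=0]
  L1: frame=0x2F idx=20 entry=0x32007 [P=1 RW=1 US=1 PS=0]
  L2: frame=0x32 idx=11 entry=0x33007 [P=1 RW=1 US=1 PS=0]
  L3: frame=0x33 idx=24 entry=0x34007 [P=1 RW=1 US=1 PS=0]
  → PA=0x34BBC  (4 entries read)
#2 VA=0x286C1E1B504 (r,kernel):
  L0: frame=0x20 idx=5 entry=0x36007 [P=1 RW=1 US=1 PS=0]
  L1: frame=0x36 idx=27 entry=0x38007 [P=1 RW=1 US=1 PS=0]
  L2: frame=0x38 idx=15 entry=0x3C007 [P=1 RW=1 US=1 PS=0]
  L3: frame=0x3C idx=27 entry=0x40007 [P=1 RW=1 US=1 PS=0]
  → PA=0x40504  (4 entries read)

TLB: [["0xC8641612", "0x2E"], ["0xB8501618", "0x34"], ["0x286C1E1B", "0x40"]]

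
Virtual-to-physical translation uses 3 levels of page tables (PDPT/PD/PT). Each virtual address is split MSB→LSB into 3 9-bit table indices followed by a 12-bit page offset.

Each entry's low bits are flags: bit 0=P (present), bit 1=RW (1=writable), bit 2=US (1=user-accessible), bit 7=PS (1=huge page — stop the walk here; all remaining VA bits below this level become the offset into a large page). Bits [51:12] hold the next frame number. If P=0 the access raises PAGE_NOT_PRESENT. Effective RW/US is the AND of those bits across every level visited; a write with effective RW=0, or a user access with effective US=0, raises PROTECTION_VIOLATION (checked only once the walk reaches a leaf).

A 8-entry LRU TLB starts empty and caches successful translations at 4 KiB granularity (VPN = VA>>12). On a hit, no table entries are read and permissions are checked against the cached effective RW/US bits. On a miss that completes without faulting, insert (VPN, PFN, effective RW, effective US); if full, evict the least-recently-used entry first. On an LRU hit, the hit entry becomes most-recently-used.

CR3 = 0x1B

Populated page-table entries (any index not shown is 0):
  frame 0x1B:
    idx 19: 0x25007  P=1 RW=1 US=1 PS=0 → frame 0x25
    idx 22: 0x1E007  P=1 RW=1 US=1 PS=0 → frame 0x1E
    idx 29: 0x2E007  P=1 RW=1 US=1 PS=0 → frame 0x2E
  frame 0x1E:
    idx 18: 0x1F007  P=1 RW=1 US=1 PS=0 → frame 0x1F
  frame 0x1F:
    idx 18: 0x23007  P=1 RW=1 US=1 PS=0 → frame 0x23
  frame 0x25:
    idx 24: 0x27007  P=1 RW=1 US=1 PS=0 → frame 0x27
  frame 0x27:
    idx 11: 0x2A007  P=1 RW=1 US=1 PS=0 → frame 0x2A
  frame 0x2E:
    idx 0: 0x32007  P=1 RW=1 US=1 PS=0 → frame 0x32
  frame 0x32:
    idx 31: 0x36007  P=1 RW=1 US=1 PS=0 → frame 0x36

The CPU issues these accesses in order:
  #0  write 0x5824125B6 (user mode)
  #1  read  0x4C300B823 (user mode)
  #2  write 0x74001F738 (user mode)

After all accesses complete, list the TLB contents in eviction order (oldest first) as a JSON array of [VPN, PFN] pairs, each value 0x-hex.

Walk each access:
#0 VA=0x5824125B6 (w,user):
  L0: frame=0x1B idx=22 entry=0x1E007 [P=1 RW=1 US=1 PS=0]
  L1: frame=0x1E idx=18 entry=0x1F007 [P=1 RW=1 US=1 PS=0]
  L2: frame=0x1F idx=18 entry=0x23007 [P=1 RW=1 US=1 PS=0]
  ✓ 0x235B6  — 3 lookups
#1 VA=0x4C300B823 (r,user):
  L0: frame=0x1B idx=19 entry=0x25007 [P=1 RW=1 US=1 PS=0]
  L1: frame=0x25 idx=24 entry=0x27007 [P=1 RW=1 US=1 PS=0]
  L2: frame=0x27 idx=11 entry=0x2A007 [P=1 RW=1 US=1 PS=0]
  ✓ 0x2A823  — 3 lookups
#2 VA=0x74001F738 (w,user):
  L0: frame=0x1B idx=29 entry=0x2E007 [P=1 RW=1 US=1 PS=0]
  L1: frame=0x2E idx=0 entry=0x32007 [P=1 RW=1 US=1 PS=0]
  L2: frame=0x32 idx=31 entry=0x36007 [P=1 RW=1 US=1 PS=0]
  ✓ 0x36738  — 3 lookups

TLB: [["0x582412", "0x23"], ["0x4C300B", "0x2A"], ["0x74001F", "0x36"]]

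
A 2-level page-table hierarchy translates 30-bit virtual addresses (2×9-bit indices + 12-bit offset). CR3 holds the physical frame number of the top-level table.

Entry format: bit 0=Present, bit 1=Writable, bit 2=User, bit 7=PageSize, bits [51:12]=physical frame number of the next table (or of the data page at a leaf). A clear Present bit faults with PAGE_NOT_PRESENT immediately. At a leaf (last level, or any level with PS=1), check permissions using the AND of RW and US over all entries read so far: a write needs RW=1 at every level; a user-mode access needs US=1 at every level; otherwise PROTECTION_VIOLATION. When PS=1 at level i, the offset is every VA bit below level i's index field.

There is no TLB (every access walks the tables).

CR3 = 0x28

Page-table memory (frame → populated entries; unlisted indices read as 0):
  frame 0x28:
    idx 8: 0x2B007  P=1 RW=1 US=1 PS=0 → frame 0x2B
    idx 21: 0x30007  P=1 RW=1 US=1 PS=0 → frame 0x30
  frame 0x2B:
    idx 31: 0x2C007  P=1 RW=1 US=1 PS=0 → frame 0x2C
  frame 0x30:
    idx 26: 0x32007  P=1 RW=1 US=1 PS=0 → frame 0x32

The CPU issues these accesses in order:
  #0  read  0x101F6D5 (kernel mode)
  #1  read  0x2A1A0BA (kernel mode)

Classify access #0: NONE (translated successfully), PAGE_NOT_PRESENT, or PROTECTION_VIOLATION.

Trace:
#0 VA=0x101F6D5 (r,kernel):
  L0: frame=0x28 idx=8 entry=0x2B007 [P=1 RW=1 US=1 PS=0]
  L1: frame=0x2B idx=31 entry=0x2C007 [P=1 RW=1 US=1 PS=0]
  ⇒ phys 0x2C6D5  [2 reads]
#1 VA=0x2A1A0BA (r,kernel):
  L0: frame=0x28 idx=21 entry=0x30007 [P=1 RW=1 US=1 PS=0]
  L1: frame=0x30 idx=26 entry=0x32007 [P=1 RW=1 US=1 PS=0]
  ⇒ phys 0x320BA  [2 reads]

Access #0 fault: NONE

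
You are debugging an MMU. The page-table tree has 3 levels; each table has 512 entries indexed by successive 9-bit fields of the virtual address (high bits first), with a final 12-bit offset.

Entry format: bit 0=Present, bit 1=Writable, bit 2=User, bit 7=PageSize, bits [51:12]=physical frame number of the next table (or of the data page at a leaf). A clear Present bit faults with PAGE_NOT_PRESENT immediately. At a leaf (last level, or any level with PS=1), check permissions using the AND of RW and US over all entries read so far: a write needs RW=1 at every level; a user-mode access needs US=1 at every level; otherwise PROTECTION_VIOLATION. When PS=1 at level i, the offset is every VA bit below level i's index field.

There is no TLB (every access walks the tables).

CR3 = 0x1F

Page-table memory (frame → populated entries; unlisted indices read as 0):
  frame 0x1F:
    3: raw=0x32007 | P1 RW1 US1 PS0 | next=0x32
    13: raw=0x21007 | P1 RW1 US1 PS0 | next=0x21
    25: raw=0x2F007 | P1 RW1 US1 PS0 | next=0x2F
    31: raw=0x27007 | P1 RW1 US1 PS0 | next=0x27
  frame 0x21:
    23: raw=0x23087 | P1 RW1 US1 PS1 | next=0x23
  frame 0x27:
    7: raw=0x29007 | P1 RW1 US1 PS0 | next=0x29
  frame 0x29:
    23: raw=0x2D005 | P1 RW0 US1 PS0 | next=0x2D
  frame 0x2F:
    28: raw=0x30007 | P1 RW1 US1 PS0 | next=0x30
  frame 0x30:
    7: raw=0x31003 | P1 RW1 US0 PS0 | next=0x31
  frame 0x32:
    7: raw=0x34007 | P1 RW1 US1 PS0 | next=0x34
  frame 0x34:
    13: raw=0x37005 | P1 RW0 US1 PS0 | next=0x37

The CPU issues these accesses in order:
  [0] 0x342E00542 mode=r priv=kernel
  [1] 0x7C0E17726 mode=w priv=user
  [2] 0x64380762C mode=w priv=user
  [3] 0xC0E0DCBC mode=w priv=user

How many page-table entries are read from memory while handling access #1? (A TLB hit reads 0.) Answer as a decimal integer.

Trace:
#0 VA=0x342E00542 (r,kernel):
  L0: frame=0x1F idx=13 entry=0x21007 [P=1 RW=1 US=1 PS=0]
  L1: frame=0x21 idx=23 entry=0x23087 [P=1 RW=1 US=1 PS=1]
  ⇒ phys 0x23542 (huge @L1)  [2 reads]
#1 VA=0x7C0E17726 (w,user):
  L0: frame=0x1F idx=31 entry=0x27007 [P=1 RW=1 US=1 PS=0]
  L1: frame=0x27 idx=7 entry=0x29007 [P=1 RW=1 US=1 PS=0]
  L2: frame=0x29 idx=23 entry=0x2D005 [P=1 RW=0 US=1 PS=0]
  ⇒ fault: PROTECTION_VIOLATION  — 3 lookups
#2 VA=0x64380762C (w,user):
  L0: frame=0x1F idx=25 entry=0x2F007 [P=1 RW=1 US=1 PS=0]
  L1: frame=0x2F idx=28 entry=0x30007 [P=1 RW=1 US=1 PS=0]
  L2: frame=0x30 idx=7 entry=0x31003 [P=1 RW=1 US=0 PS=0]
  ⇒ fault: PROTECTION_VIOLATION  — 3 lookups
#3 VA=0xC0E0DCBC (w,user):
  L0: frame=0x1F idx=3 entry=0x32007 [P=1 RW=1 US=1 PS=0]
  L1: frame=0x32 idx=7 entry=0x34007 [P=1 RW=1 US=1 PS=0]
  L2: frame=0x34 idx=13 entry=0x37005 [P=1 RW=0 US=1 PS=0]
  ⇒ fault: PROTECTION_VIOLATION  — 3 lookups

Entries read for #1: 3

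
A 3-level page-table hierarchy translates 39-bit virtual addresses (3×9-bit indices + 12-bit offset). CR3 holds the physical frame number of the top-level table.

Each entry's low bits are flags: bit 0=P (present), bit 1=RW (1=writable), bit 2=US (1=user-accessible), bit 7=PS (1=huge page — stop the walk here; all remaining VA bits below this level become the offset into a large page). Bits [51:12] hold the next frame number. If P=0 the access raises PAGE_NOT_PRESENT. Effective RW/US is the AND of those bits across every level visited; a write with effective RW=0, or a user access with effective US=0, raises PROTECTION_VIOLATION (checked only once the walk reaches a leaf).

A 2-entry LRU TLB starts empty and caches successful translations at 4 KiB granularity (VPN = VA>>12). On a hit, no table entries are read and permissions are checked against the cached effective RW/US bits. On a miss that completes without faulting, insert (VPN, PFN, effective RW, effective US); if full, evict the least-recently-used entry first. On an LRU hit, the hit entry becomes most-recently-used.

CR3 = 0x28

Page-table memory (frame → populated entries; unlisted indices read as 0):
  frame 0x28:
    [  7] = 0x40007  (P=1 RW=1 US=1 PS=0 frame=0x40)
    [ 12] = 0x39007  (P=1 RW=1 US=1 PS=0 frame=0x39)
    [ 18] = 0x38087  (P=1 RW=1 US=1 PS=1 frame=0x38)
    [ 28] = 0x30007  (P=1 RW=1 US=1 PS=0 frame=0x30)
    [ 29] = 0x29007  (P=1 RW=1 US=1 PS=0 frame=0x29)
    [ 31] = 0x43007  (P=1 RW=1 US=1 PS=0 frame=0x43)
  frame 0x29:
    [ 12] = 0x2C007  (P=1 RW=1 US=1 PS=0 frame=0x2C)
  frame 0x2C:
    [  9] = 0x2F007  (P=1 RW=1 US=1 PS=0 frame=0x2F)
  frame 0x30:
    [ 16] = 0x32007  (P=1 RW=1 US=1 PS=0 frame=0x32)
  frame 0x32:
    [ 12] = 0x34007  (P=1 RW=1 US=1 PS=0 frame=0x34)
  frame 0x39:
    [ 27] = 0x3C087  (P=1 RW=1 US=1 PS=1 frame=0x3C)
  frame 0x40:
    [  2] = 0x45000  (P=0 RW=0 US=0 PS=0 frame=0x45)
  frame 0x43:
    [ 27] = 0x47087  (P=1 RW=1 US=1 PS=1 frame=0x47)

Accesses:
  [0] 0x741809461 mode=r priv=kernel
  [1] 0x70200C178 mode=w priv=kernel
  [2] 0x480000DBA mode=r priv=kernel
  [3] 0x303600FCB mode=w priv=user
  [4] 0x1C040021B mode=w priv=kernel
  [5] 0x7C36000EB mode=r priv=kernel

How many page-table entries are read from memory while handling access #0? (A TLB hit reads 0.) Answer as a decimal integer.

Trace:
#0 VA=0x741809461 (r,kernel):
  L0 @0x28[29] → 0x29007  P=1,RW=1,US=1,PS=0
  L1 @0x29[12] → 0x2C007  P=1,RW=1,US=1,PS=0
  L2 @0x2C[9] → 0x2F007  P=1,RW=1,US=1,PS=0
  ⇒ phys 0x2F461  [3 reads]
#1 VA=0x70200C178 (w,kernel):
  L0 @0x28[28] → 0x30007  P=1,RW=1,US=1,PS=0
  L1 @0x30[16] → 0x32007  P=1,RW=1,US=1,PS=0
  L2 @0x32[12] → 0x34007  P=1,RW=1,US=1,PS=0
  ⇒ phys 0x34178  [3 reads]
#2 VA=0x480000DBA (r,kernel):
  L0 @0x28[18] → 0x38087  P=1,RW=1,US=1,PS=1
  ⇒ phys 0x38DBA (huge @L0)  [1 reads]
#3 VA=0x303600FCB (w,user):
  L0 @0x28[12] → 0x39007  P=1,RW=1,US=1,PS=0
  L1 @0x39[27] → 0x3C087  P=1,RW=1,US=1,PS=1
  ⇒ phys 0x3CFCB (huge @L1)  [2 reads]
#4 VA=0x1C040021B (w,kernel):
  L0 @0x28[7] → 0x40007  P=1,RW=1,US=1,PS=0
  L1 @0x40[2] → 0x45000  P=0,RW=0,US=0,PS=0
  → PAGE_NOT_PRESENT  (2 entries read)
#5 VA=0x7C36000EB (r,kernel):
  L0 @0x28[31] → 0x43007  P=1,RW=1,US=1,PS=0
  L1 @0x43[27] → 0x47087  P=1,RW=1,US=1,PS=1
  ⇒ phys 0x470EB (huge @L1)  [2 reads]

Entries read for #0: 3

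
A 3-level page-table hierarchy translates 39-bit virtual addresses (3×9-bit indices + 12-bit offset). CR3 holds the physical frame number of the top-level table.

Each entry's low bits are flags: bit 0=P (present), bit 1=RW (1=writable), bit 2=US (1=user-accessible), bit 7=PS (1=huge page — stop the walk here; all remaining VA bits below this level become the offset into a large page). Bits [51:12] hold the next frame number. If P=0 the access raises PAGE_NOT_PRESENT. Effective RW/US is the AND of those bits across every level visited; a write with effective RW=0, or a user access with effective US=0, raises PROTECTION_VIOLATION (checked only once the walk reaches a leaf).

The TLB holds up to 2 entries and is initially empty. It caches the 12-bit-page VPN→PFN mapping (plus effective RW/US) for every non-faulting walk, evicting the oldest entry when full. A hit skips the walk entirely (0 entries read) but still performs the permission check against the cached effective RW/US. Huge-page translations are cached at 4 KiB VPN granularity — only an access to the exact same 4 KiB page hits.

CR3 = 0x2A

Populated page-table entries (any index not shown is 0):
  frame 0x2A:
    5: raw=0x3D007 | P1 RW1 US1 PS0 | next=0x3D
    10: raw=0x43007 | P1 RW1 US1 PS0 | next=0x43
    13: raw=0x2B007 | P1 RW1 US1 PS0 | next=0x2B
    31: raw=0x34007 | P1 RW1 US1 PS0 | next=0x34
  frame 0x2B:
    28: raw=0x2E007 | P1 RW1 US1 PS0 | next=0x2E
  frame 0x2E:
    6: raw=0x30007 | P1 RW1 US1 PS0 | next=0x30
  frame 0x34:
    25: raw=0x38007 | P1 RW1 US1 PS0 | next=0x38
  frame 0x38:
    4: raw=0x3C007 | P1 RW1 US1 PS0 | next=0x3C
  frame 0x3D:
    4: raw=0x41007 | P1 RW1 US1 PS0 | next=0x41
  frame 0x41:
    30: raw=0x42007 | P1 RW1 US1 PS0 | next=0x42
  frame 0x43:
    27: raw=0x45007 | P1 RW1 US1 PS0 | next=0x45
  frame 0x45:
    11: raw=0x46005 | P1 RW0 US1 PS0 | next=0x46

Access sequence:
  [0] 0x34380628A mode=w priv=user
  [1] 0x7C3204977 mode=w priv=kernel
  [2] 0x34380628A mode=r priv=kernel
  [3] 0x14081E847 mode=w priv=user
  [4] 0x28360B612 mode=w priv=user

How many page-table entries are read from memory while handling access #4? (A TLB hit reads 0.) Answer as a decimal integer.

Per-access translation:
#0 VA=0x34380628A (w,user):
  [0] read 0x2A idx=13: raw=0x2B007 flags P=1 W=1 U=1 S=0
  [1] read 0x2B idx=28: raw=0x2E007 flags P=1 W=1 U=1 S=0
  [2] read 0x2E idx=6: raw=0x30007 flags P=1 W=1 U=1 S=0
  → PA=0x3028A  (3 entries read)
#1 VA=0x7C3204977 (w,kernel):
  [0] read 0x2A idx=31: raw=0x34007 flags P=1 W=1 U=1 S=0
  [1] read 0x34 idx=25: raw=0x38007 flags P=1 W=1 U=1 S=0
  [2] read 0x38 idx=4: raw=0x3C007 flags P=1 W=1 U=1 S=0
  → PA=0x3C977  (3 entries read)
#2 VA=0x34380628A (r,kernel):
  TLB hit vpn=0x343806 → PA=0x3028A
#3 VA=0x14081E847 (w,user):
  [0] read 0x2A idx=5: raw=0x3D007 flags P=1 W=1 U=1 S=0
  [1] read 0x3D idx=4: raw=0x41007 flags P=1 W=1 U=1 S=0
  [2] read 0x41 idx=30: raw=0x42007 flags P=1 W=1 U=1 S=0
  → PA=0x42847  (3 entries read)
#4 VA=0x28360B612 (w,user):
  [0] read 0x2A idx=10: raw=0x43007 flags P=1 W=1 U=1 S=0
  [1] read 0x43 idx=27: raw=0x45007 flags P=1 W=1 U=1 S=0
  [2] read 0x45 idx=11: raw=0x46005 flags P=1 W=0 U=1 S=0
  → PROTECTION_VIOLATION  (3 entries read)

Entries read for #4: 3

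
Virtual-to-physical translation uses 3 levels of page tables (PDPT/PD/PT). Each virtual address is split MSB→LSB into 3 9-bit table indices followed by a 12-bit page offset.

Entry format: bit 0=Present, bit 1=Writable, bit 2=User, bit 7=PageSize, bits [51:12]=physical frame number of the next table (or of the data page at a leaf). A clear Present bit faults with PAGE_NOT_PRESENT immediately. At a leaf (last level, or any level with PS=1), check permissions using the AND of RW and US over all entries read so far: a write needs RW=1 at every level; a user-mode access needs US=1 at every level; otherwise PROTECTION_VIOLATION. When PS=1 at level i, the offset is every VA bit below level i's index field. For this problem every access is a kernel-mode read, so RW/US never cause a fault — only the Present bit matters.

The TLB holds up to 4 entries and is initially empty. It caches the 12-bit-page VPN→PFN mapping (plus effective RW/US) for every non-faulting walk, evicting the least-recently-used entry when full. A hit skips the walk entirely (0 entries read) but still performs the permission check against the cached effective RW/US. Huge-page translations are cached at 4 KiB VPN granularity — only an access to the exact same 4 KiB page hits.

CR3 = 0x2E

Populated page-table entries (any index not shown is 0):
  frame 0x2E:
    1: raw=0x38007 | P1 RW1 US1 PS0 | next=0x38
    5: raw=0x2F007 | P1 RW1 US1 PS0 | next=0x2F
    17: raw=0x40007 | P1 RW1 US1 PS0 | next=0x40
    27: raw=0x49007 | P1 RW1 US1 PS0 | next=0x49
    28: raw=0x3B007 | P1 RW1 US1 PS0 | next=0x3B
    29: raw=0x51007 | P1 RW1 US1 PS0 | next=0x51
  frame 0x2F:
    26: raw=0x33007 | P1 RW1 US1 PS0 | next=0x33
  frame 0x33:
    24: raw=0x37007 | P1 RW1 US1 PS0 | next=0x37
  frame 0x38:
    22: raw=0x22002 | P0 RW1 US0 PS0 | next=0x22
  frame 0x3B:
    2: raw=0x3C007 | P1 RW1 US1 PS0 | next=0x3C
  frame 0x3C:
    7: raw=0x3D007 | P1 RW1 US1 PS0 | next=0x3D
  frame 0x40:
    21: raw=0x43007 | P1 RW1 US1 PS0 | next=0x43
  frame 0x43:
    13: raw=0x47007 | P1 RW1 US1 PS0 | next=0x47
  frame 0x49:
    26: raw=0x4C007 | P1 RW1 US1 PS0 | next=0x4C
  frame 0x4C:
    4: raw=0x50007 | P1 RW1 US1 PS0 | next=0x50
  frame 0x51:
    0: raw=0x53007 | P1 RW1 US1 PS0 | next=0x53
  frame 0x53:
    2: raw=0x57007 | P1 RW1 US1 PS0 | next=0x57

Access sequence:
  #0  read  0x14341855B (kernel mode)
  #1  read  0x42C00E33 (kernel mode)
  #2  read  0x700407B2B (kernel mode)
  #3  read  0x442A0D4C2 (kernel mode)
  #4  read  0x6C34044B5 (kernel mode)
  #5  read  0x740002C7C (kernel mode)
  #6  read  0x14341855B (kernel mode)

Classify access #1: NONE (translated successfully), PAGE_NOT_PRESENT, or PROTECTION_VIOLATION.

Trace:
#0 VA=0x14341855B (r,kernel):
  L0 @0x2E[5] → 0x2F007  P=1,RW=1,US=1,PS=0
  L1 @0x2F[26] → 0x33007  P=1,RW=1,US=1,PS=0
  L2 @0x33[24] → 0x37007  P=1,RW=1,US=1,PS=0
  → PA=0x3755B  (3 entries read)
#1 VA=0x42C00E33 (r,kernel):
  L0 @0x2E[1] → 0x38007  P=1,RW=1,US=1,PS=0
  L1 @0x38[22] → 0x22002  P=0,RW=1,US=0,PS=0
  → PAGE_NOT_PRESENT  (2 entries read)
#2 VA=0x700407B2B (r,kernel):
  L0 @0x2E[28] → 0x3B007  P=1,RW=1,US=1,PS=0
  L1 @0x3B[2] → 0x3C007  P=1,RW=1,US=1,PS=0
  L2 @0x3C[7] → 0x3D007  P=1,RW=1,US=1,PS=0
  → PA=0x3DB2B  (3 entries read)
#3 VA=0x442A0D4C2 (r,kernel):
  L0 @0x2E[17] → 0x40007  P=1,RW=1,US=1,PS=0
  L1 @0x40[21] → 0x43007  P=1,RW=1,US=1,PS=0
  L2 @0x43[13] → 0x47007  P=1,RW=1,US=1,PS=0
  → PA=0x474C2  (3 entries read)
#4 VA=0x6C34044B5 (r,kernel):
  L0 @0x2E[27] → 0x49007  P=1,RW=1,US=1,PS=0
  L1 @0x49[26] → 0x4C007  P=1,RW=1,US=1,PS=0
  L2 @0x4C[4] → 0x50007  P=1,RW=1,US=1,PS=0
  → PA=0x504B5  (3 entries read)
#5 VA=0x740002C7C (r,kernel):
  L0 @0x2E[29] → 0x51007  P=1,RW=1,US=1,PS=0
  L1 @0x51[0] → 0x53007  P=1,RW=1,US=1,PS=0
  L2 @0x53[2] → 0x57007  P=1,RW=1,US=1,PS=0
  → PA=0x57C7C  (3 entries read)
#6 VA=0x14341855B (r,kernel):
  L0 @0x2E[5] → 0x2F007  P=1,RW=1,US=1,PS=0
  L1 @0x2F[26] → 0x33007  P=1,RW=1,US=1,PS=0
  L2 @0x33[24] → 0x37007  P=1,RW=1,US=1,PS=0
  → PA=0x3755B  (3 entries read)

Access #1 fault: PAGE_NOT_PRESENT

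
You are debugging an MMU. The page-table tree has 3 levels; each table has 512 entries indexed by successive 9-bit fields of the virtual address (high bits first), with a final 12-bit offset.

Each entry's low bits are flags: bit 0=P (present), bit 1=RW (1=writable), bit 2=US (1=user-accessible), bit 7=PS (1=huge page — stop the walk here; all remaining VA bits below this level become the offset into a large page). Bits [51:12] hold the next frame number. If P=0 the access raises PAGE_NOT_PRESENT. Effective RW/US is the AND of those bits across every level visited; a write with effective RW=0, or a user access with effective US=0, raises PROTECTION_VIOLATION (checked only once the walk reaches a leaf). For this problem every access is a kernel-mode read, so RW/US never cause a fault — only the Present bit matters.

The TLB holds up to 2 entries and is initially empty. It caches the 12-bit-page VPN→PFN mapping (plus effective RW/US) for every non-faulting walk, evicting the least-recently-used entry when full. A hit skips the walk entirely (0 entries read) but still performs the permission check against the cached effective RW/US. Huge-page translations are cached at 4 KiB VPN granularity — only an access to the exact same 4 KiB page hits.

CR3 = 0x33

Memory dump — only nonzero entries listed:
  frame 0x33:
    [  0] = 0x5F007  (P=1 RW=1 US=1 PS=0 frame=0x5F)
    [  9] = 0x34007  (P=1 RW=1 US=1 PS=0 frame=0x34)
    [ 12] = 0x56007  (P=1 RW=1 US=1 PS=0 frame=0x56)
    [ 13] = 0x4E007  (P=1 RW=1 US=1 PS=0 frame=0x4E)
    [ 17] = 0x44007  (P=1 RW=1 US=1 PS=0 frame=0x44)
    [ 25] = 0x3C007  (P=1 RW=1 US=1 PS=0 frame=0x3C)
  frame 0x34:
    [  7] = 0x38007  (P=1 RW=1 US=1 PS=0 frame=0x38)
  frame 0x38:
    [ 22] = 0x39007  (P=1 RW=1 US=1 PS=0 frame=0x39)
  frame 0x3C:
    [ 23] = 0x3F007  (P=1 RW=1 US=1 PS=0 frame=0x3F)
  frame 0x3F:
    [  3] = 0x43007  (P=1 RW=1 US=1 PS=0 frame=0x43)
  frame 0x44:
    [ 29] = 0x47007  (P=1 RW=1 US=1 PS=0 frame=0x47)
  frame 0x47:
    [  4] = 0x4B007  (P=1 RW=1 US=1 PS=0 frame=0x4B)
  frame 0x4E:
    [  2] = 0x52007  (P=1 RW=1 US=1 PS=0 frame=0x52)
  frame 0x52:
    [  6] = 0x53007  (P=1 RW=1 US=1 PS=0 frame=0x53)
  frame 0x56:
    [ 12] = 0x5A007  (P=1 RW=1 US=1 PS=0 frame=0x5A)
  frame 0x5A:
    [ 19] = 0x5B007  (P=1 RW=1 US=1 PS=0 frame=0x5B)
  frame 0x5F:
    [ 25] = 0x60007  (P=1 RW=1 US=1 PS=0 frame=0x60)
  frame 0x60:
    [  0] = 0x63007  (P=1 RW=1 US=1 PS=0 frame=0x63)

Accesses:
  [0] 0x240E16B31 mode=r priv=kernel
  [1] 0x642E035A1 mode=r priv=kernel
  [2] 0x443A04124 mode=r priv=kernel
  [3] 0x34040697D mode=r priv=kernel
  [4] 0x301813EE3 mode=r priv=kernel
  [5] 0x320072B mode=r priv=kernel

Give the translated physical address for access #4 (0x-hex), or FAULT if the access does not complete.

Walk each access:
#0 VA=0x240E16B31 (r,kernel):
  L0: frame=0x33 idx=9 entry=0x34007 [P=1 RW=1 US=1 PS=0]
  L1: frame=0x34 idx=7 entry=0x38007 [P=1 RW=1 US=1 PS=0]
  L2: frame=0x38 idx=22 entry=0x39007 [P=1 RW=1 US=1 PS=0]
  → PA=0x39B31  (3 entries read)
#1 VA=0x642E035A1 (r,kernel):
  L0: frame=0x33 idx=25 entry=0x3C007 [P=1 RW=1 US=1 PS=0]
  L1: frame=0x3C idx=23 entry=0x3F007 [P=1 RW=1 US=1 PS=0]
  L2: frame=0x3F idx=3 entry=0x43007 [P=1 RW=1 US=1 PS=0]
  → PA=0x435A1  (3 entries read)
#2 VA=0x443A04124 (r,kernel):
  L0: frame=0x33 idx=17 entry=0x44007 [P=1 RW=1 US=1 PS=0]
  L1: frame=0x44 idx=29 entry=0x47007 [P=1 RW=1 US=1 PS=0]
  L2: frame=0x47 idx=4 entry=0x4B007 [P=1 RW=1 US=1 PS=0]
  → PA=0x4B124  (3 entries read)
#3 VA=0x34040697D (r,kernel):
  L0: frame=0x33 idx=13 entry=0x4E007 [P=1 RW=1 US=1 PS=0]
  L1: frame=0x4E idx=2 entry=0x52007 [P=1 RW=1 US=1 PS=0]
  L2: frame=0x52 idx=6 entry=0x53007 [P=1 RW=1 US=1 PS=0]
  → PA=0x5397D  (3 entries read)
#4 VA=0x301813EE3 (r,kernel):
  L0: frame=0x33 idx=12 entry=0x56007 [P=1 RW=1 US=1 PS=0]
  L1: frame=0x56 idx=12 entry=0x5A007 [P=1 RW=1 US=1 PS=0]
  L2: frame=0x5A idx=19 entry=0x5B007 [P=1 RW=1 US=1 PS=0]
  → PA=0x5BEE3  (3 entries read)
#5 VA=0x320072B (r,kernel):
  L0: frame=0x33 idx=0 entry=0x5F007 [P=1 RW=1 US=1 PS=0]
  L1: frame=0x5F idx=25 entry=0x60007 [P=1 RW=1 US=1 PS=0]
  L2: frame=0x60 idx=0 entry=0x63007 [P=1 RW=1 US=1 PS=0]
  → PA=0x6372B  (3 entries read)

Access #4 PA: 0x5BEE3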